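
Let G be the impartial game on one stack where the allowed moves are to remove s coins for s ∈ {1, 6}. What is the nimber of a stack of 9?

0

Compute g(0), g(1), … for moves {1, 6}:
k:     0  1  2  3  4  5  6  7  8  9
g(k):  0  1  0  1  0  1  2  0  1  0
So g(9) = 0.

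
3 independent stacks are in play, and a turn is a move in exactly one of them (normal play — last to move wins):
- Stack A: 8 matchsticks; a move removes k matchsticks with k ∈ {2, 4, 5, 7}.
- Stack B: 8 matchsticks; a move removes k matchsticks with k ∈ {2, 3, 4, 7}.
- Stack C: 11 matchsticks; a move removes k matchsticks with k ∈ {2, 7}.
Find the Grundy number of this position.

Build the Grundy sequence for stack A with g(k) = mex{g(k−s) : s ∈ {2, 4, 5, 7}, s ≤ k}:
k:     0  1  2  3  4  5  6  7  8
g(k):  0  0  1  1  2  2  3  3  4
So g(8) = 4.
Build the Grundy sequence for stack B with g(k) = mex{g(k−s) : s ∈ {2, 3, 4, 7}, s ≤ k}:
k:     0  1  2  3  4  5  6  7  8
g(k):  0  0  1  1  2  2  0  3  1
So g(8) = 1.
Grundy values for stack C (subtraction set {2, 7}):
g(0) = mex{} = 0
g(1) = mex{} = 0
g(2) = mex{0} = 1
g(3) = mex{0} = 1
g(4) = mex{1} = 0
g(5) = mex{1} = 0
g(6) = mex{0} = 1
g(7) = mex{0} = 1
g(8) = mex{0,1} = 2
g(9) = mex{1} = 0
g(10) = mex{1,2} = 0
g(11) = mex{0} = 1
So g(11) = 1.
The value of a disjunctive sum is the nim-sum of the parts.
Combined value = 4 ⊕ 1 ⊕ 1 = 4.

4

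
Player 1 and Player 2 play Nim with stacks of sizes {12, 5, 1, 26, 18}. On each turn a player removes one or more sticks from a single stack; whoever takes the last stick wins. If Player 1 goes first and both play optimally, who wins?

Bitwise XOR of the heap sizes:
  01100  (12)
  00101  (5)
  00001  (1)
  11010  (26)
  10010  (18)
  -----
  00000  (0)
The nim-sum is 0, so this is a P-position: the player to move is in a losing position under optimal play; Player 1 is about to move from it and so loses — Player 2 wins.

Player 2 wins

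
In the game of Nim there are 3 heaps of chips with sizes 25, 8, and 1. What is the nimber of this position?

Compute the nim-sum pairwise:
25 ⊕ 8 = 17
17 ⊕ 1 = 16

16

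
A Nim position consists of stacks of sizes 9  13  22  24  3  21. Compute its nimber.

28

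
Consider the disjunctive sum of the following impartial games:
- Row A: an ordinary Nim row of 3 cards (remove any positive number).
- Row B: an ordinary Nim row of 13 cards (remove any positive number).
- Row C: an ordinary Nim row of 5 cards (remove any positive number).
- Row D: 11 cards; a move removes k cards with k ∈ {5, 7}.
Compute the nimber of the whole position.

9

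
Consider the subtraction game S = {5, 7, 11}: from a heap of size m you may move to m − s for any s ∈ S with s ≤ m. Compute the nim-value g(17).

Compute g(0), g(1), … for moves {5, 7, 11}:
k:     0  1  2  3  4  5  6  7  8  9 10 11 12 13 14 15 16 17
g(k):  0  0  0  0  0  1  1  1  1  1  2  2  2  2  2  3  0  0
So g(17) = 0.

0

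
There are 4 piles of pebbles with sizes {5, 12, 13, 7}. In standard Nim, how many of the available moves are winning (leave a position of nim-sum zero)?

1

Nim-sum: 5 ⊕ 12 ⊕ 13 ⊕ 7 = 3.
The overall nim-sum is X = 3. A pile of size p has a winning move iff p XOR X < p (reduce it to p XOR X).
  5: 5 XOR 3 = 6 ≥ 5 — no move.
  12: 12 XOR 3 = 15 ≥ 12 — no move.
  13: 13 XOR 3 = 14 ≥ 13 — no move.
  7: 7 XOR 3 = 4 < 7 — winning move (to 4).
That gives 1 winning move.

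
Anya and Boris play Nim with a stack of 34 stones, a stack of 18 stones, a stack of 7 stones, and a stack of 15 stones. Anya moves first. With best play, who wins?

Compute the nim-sum pairwise:
34 XOR 18 = 48
48 XOR 7 = 55
55 XOR 15 = 56
The nim-sum is 56 ≠ 0, so this is an N-position: the player to move can win; Anya has a winning move.

Anya wins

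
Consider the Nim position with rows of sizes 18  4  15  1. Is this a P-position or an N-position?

Compute the nim-sum pairwise:
18 XOR 4 = 22
22 XOR 15 = 25
25 XOR 1 = 24
The nim-sum is 24 ≠ 0, so this is an N-position: the player to move can win.

N-position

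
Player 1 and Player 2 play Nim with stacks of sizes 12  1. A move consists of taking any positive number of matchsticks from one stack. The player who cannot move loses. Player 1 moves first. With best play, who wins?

Nim-sum: 12 XOR 1 = 13.
The nim-sum is 13 ≠ 0, so this is an N-position: the player to move can win; Player 1 has a winning move.

Player 1 wins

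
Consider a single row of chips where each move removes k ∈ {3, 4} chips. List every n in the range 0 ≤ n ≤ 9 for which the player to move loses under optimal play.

0, 1, 2, 7, 8, 9

Build the Grundy sequence with g(k) = mex{g(k−s) : s ∈ {3, 4}, s ≤ k}:
g(0) = mex{} = 0
g(1) = mex{} = 0
g(2) = mex{} = 0
g(3) = mex{0} = 1
g(4) = mex{0} = 1
g(5) = mex{0} = 1
g(6) = mex{0,1} = 2
g(7) = mex{1} = 0
g(8) = mex{1} = 0
g(9) = mex{1,2} = 0
The P-positions (g = 0) in 0..9 are 0, 1, 2, 7, 8, 9.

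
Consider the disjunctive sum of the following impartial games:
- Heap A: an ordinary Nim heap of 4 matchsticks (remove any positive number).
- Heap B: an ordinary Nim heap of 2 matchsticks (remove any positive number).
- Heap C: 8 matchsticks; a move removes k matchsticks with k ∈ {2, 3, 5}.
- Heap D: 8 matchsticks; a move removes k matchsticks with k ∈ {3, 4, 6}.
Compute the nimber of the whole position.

4

Heap A is a plain Nim heap of size 4, so its Grundy value is 4.
Heap B is a plain Nim heap of size 2, so its Grundy value is 2.
Build the Grundy sequence for heap C with g(k) = mex{g(k−s) : s ∈ {2, 3, 5}, s ≤ k}:
k:     0  1  2  3  4  5  6  7  8
g(k):  0  0  1  1  2  2  3  0  0
So g(8) = 0.
Grundy values for heap D (subtraction set {3, 4, 6}):
k:     0  1  2  3  4  5  6  7  8
g(k):  0  0  0  1  1  1  2  2  2
So g(8) = 2.
By the Sprague-Grundy theorem, the Grundy value of a sum of independent games is the XOR of the component values.
Combined value = 4 XOR 2 XOR 0 XOR 2 = 4.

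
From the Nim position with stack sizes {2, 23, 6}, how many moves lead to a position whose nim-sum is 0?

Compute the nim-sum pairwise:
2 ⊕ 23 = 21
21 ⊕ 6 = 19
The overall nim-sum is X = 19. A stack of size p has a winning move iff p XOR X < p (reduce it to p XOR X).
  2: 2 XOR 19 = 17 ≥ 2 — no move.
  23: 23 XOR 19 = 4 < 23 — winning move (to 4).
  6: 6 XOR 19 = 21 ≥ 6 — no move.
That gives 1 winning move.

1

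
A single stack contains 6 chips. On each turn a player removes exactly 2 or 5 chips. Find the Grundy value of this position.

Grundy values for subtraction set {2, 5}:
k:     0  1  2  3  4  5  6
g(k):  0  0  1  1  0  2  1
So g(6) = 1.

1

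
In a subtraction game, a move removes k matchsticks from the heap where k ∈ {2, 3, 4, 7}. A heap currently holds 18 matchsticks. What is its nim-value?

Build the Grundy sequence with g(k) = mex{g(k−s) : s ∈ {2, 3, 4, 7}, s ≤ k}:
k:     0  1  2  3  4  5  6  7  8  9 10 11 12 13 14 15 16 17 18
g(k):  0  0  1  1  2  2  0  3  1  4  2  0  0  1  1  2  2  0  3
So g(18) = 3.

3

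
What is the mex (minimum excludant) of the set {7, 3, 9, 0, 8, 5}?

1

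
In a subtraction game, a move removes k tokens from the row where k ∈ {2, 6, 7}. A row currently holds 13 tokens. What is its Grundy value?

Compute g(0), g(1), … for moves {2, 6, 7}:
g(0) = mex{} = 0
g(1) = mex{} = 0
g(2) = mex{0} = 1
g(3) = mex{0} = 1
g(4) = mex{1} = 0
g(5) = mex{1} = 0
g(6) = mex{0} = 1
g(7) = mex{0} = 1
g(8) = mex{0,1} = 2
g(9) = mex{1} = 0
g(10) = mex{0,1,2} = 3
g(11) = mex{0} = 1
g(12) = mex{0,1,3} = 2
g(13) = mex{1} = 0
So g(13) = 0.

0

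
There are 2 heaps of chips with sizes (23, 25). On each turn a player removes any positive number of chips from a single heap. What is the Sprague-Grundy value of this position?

14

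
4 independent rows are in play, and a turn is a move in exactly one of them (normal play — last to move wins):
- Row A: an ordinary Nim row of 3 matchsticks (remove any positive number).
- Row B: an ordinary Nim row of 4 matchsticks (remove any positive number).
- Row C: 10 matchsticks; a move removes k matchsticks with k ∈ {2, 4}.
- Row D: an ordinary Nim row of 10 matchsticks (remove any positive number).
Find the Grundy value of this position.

Row A is a plain Nim row of size 3, so its Grundy value is 3.
Row B is a plain Nim row of size 4, so its Grundy value is 4.
For row C, compute g(0), g(1), … with moves {2, 4}:
g(0) = mex{} = 0
g(1) = mex{} = 0
g(2) = mex{0} = 1
g(3) = mex{0} = 1
g(4) = mex{0,1} = 2
g(5) = mex{0,1} = 2
g(6) = mex{1,2} = 0
g(7) = mex{1,2} = 0
g(8) = mex{0,2} = 1
g(9) = mex{0,2} = 1
g(10) = mex{0,1} = 2
So g(10) = 2.
Row D is a plain Nim row of size 10, so its Grundy value is 10.
The value of a disjunctive sum is the nim-sum of the parts.
Combined value = 3 XOR 4 XOR 2 XOR 10 = 15.

15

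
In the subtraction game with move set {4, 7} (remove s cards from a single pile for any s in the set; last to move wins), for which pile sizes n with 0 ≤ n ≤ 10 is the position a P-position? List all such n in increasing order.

0, 1, 2, 3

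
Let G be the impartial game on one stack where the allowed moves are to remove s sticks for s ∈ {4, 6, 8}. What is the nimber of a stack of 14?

0

Compute g(0), g(1), … for moves {4, 6, 8}:
k:     0  1  2  3  4  5  6  7  8  9 10 11 12 13 14
g(k):  0  0  0  0  1  1  1  1  2  2  2  2  0  0  0
So g(14) = 0.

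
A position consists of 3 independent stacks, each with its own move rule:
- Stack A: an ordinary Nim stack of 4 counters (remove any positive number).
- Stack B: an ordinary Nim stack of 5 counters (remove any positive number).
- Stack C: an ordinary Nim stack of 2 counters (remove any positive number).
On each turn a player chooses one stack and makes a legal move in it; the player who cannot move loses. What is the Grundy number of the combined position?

3

Stack A is a plain Nim stack of size 4, so its Grundy value is 4.
Stack B is a plain Nim stack of size 5, so its Grundy value is 5.
Stack C is a plain Nim stack of size 2, so its Grundy value is 2.
By the Sprague-Grundy theorem, the Grundy value of a sum of independent games is the XOR of the component values.
Combined value = 4 XOR 5 XOR 2 = 3.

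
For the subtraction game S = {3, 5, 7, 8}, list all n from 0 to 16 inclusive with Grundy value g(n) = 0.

0, 1, 2, 11, 12, 13

Grundy values for subtraction set {3, 5, 7, 8}:
k:     0  1  2  3  4  5  6  7  8  9 10 11 12 13 14 15 16
g(k):  0  0  0  1  1  1  2  2  2  3  3  0  0  0  1  1  1
The P-positions (g = 0) in 0..16 are 0, 1, 2, 11, 12, 13.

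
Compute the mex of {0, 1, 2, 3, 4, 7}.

The values 0, 1, 2, 3, 4 are all present; 5 is the first non-negative integer missing from the set.

5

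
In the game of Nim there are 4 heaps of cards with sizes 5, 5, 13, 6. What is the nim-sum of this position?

11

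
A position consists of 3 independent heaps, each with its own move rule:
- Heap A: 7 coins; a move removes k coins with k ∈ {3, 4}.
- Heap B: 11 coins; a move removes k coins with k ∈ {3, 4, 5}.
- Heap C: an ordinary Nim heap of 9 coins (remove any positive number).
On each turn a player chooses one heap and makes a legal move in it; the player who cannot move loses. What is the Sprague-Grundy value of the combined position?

8

Build the Grundy sequence for heap A with g(k) = mex{g(k−s) : s ∈ {3, 4}, s ≤ k}:
k:     0  1  2  3  4  5  6  7
g(k):  0  0  0  1  1  1  2  0
So g(7) = 0.
Grundy values for heap B (subtraction set {3, 4, 5}):
g(0) = mex{} = 0
g(1) = mex{} = 0
g(2) = mex{} = 0
g(3) = mex{0} = 1
g(4) = mex{0} = 1
g(5) = mex{0} = 1
g(6) = mex{0,1} = 2
g(7) = mex{0,1} = 2
g(8) = mex{1} = 0
g(9) = mex{1,2} = 0
g(10) = mex{1,2} = 0
g(11) = mex{0,2} = 1
So g(11) = 1.
Heap C is a plain Nim heap of size 9, so its Grundy value is 9.
The value of a disjunctive sum is the nim-sum of the parts.
Combined value = 0 ⊕ 1 ⊕ 9 = 8.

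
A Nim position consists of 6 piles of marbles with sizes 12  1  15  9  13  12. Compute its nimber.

Write each in binary and XOR column by column:
  1100  (12)
  0001  (1)
  1111  (15)
  1001  (9)
  1101  (13)
  1100  (12)
  ----
  1010  (10)

10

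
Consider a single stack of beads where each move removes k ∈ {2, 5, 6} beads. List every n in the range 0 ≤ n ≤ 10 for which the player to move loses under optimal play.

Compute g(0), g(1), … for moves {2, 5, 6}:
k:     0  1  2  3  4  5  6  7  8  9 10
g(k):  0  0  1  1  0  2  1  3  0  2  1
The P-positions (g = 0) in 0..10 are 0, 1, 4, 8.

0, 1, 4, 8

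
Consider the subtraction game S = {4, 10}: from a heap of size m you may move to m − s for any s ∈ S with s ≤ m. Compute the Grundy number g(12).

Compute g(0), g(1), … for moves {4, 10}:
k:     0  1  2  3  4  5  6  7  8  9 10 11 12
g(k):  0  0  0  0  1  1  1  1  0  0  2  2  1
So g(12) = 1.

1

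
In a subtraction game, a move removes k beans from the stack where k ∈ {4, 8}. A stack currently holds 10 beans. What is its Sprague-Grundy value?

2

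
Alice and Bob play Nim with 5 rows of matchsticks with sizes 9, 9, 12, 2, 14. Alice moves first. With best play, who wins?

Compute the nim-sum pairwise:
9 ⊕ 9 = 0
0 ⊕ 12 = 12
12 ⊕ 2 = 14
14 ⊕ 14 = 0
The nim-sum is 0, so this is a P-position: the player to move is in a losing position under optimal play; Alice is about to move from it and so loses — Bob wins.

Bob wins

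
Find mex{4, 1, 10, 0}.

2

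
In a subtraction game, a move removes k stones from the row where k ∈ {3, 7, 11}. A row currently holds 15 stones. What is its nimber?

Build the Grundy sequence with g(k) = mex{g(k−s) : s ∈ {3, 7, 11}, s ≤ k}:
k:     0  1  2  3  4  5  6  7  8  9 10 11 12 13 14 15
g(k):  0  0  0  1  1  1  0  2  2  1  0  3  2  1  0  0
So g(15) = 0.

0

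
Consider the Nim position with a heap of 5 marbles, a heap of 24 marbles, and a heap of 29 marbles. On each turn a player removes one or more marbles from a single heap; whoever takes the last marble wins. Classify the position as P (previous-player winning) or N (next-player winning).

P-position

In binary:
  00101  (5)
  11000  (24)
  11101  (29)
  -----
  00000  (0)
The nim-sum is 0, so this is a P-position: the player to move is in a losing position under optimal play.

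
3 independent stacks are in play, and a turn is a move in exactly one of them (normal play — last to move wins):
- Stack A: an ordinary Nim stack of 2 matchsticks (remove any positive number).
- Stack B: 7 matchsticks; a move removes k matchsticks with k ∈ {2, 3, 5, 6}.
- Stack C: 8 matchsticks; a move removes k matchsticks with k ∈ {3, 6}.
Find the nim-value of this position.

3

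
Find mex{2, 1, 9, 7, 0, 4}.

The values 0, 1, 2 are all present; 3 is the first non-negative integer missing from the set.

3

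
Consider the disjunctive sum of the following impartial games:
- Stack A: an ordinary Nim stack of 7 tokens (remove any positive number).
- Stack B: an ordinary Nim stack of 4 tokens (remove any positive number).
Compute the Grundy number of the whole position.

3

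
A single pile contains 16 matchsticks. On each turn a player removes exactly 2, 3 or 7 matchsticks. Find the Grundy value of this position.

Compute g(0), g(1), … for moves {2, 3, 7}:
k:     0  1  2  3  4  5  6  7  8  9 10 11 12 13 14 15 16
g(k):  0  0  1  1  2  0  0  1  1  2  0  0  1  1  2  0  0
So g(16) = 0.

0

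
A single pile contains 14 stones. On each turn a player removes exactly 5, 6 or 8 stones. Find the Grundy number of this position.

Build the Grundy sequence with g(k) = mex{g(k−s) : s ∈ {5, 6, 8}, s ≤ k}:
k:     0  1  2  3  4  5  6  7  8  9 10 11 12 13 14
g(k):  0  0  0  0  0  1  1  1  1  1  2  2  2  0  0
So g(14) = 0.

0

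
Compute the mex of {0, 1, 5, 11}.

2

The values 0, 1 are all present; 2 is the first non-negative integer missing from the set.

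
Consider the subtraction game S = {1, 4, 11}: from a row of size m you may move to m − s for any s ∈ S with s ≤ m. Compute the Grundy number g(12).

0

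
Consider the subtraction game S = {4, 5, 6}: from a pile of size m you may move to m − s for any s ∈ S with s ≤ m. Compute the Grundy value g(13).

Compute g(0), g(1), … for moves {4, 5, 6}:
k:     0  1  2  3  4  5  6  7  8  9 10 11 12 13
g(k):  0  0  0  0  1  1  1  1  2  2  0  0  0  0
So g(13) = 0.

0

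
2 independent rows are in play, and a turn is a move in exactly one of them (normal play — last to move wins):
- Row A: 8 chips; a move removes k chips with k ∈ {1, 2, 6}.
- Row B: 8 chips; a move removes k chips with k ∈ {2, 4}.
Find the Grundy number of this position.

For row A, compute g(0), g(1), … with moves {1, 2, 6}:
g(0) = mex{} = 0
g(1) = mex{0} = 1
g(2) = mex{0,1} = 2
g(3) = mex{1,2} = 0
g(4) = mex{0,2} = 1
g(5) = mex{0,1} = 2
g(6) = mex{0,1,2} = 3
g(7) = mex{1,2,3} = 0
g(8) = mex{0,2,3} = 1
So g(8) = 1.
For row B, compute g(0), g(1), … with moves {2, 4}:
g(0) = mex{} = 0
g(1) = mex{} = 0
g(2) = mex{0} = 1
g(3) = mex{0} = 1
g(4) = mex{0,1} = 2
g(5) = mex{0,1} = 2
g(6) = mex{1,2} = 0
g(7) = mex{1,2} = 0
g(8) = mex{0,2} = 1
So g(8) = 1.
By the Sprague-Grundy theorem, the Grundy value of a sum of independent games is the XOR of the component values.
Combined value = 1 XOR 1 = 0.

0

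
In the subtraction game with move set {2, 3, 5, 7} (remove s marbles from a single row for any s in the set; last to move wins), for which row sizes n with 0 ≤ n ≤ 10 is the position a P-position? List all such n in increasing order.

0, 1, 9, 10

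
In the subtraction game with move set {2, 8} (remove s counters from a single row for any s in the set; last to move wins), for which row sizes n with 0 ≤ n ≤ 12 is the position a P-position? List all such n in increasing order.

Compute g(0), g(1), … for moves {2, 8}:
g(0) = mex{} = 0
g(1) = mex{} = 0
g(2) = mex{0} = 1
g(3) = mex{0} = 1
g(4) = mex{1} = 0
g(5) = mex{1} = 0
g(6) = mex{0} = 1
g(7) = mex{0} = 1
g(8) = mex{0,1} = 2
g(9) = mex{0,1} = 2
g(10) = mex{1,2} = 0
g(11) = mex{1,2} = 0
g(12) = mex{0} = 1
The P-positions (g = 0) in 0..12 are 0, 1, 4, 5, 10, 11.

0, 1, 4, 5, 10, 11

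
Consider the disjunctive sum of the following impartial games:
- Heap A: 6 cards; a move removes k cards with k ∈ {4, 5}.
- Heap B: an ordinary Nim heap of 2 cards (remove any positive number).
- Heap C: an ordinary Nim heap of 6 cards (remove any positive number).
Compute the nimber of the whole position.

For heap A, compute g(0), g(1), … with moves {4, 5}:
k:     0  1  2  3  4  5  6
g(k):  0  0  0  0  1  1  1
So g(6) = 1.
Heap B is a plain Nim heap of size 2, so its Grundy value is 2.
Heap C is a plain Nim heap of size 6, so its Grundy value is 6.
By the Sprague-Grundy theorem, the Grundy value of a sum of independent games is the XOR of the component values.
Combined value = 1 XOR 2 XOR 6 = 5.

5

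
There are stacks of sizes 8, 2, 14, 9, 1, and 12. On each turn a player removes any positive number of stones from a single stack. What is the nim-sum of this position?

0

Compute the nim-sum pairwise:
8 ⊕ 2 = 10
10 ⊕ 14 = 4
4 ⊕ 9 = 13
13 ⊕ 1 = 12
12 ⊕ 12 = 0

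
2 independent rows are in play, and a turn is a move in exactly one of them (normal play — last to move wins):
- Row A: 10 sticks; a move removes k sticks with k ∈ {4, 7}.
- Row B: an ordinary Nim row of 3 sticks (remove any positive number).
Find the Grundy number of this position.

Grundy values for row A (subtraction set {4, 7}):
g(0) = mex{} = 0
g(1) = mex{} = 0
g(2) = mex{} = 0
g(3) = mex{} = 0
g(4) = mex{0} = 1
g(5) = mex{0} = 1
g(6) = mex{0} = 1
g(7) = mex{0} = 1
g(8) = mex{0,1} = 2
g(9) = mex{0,1} = 2
g(10) = mex{0,1} = 2
So g(10) = 2.
Row B is a plain Nim row of size 3, so its Grundy value is 3.
The value of a disjunctive sum is the nim-sum of the parts.
Combined value = 2 ⊕ 3 = 1.

1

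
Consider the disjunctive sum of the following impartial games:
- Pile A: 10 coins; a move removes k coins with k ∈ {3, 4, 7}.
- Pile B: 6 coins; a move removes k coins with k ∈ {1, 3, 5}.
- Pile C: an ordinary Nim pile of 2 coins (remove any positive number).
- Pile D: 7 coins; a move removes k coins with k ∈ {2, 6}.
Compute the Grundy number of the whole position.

For pile A, compute g(0), g(1), … with moves {3, 4, 7}:
g(0) = mex{} = 0
g(1) = mex{} = 0
g(2) = mex{} = 0
g(3) = mex{0} = 1
g(4) = mex{0} = 1
g(5) = mex{0} = 1
g(6) = mex{0,1} = 2
g(7) = mex{0,1} = 2
g(8) = mex{0,1} = 2
g(9) = mex{0,1,2} = 3
g(10) = mex{1,2} = 0
So g(10) = 0.
For pile B, compute g(0), g(1), … with moves {1, 3, 5}:
g(0) = mex{} = 0
g(1) = mex{0} = 1
g(2) = mex{1} = 0
g(3) = mex{0} = 1
g(4) = mex{1} = 0
g(5) = mex{0} = 1
g(6) = mex{1} = 0
So g(6) = 0.
Pile C is a plain Nim pile of size 2, so its Grundy value is 2.
Grundy values for pile D (subtraction set {2, 6}):
g(0) = mex{} = 0
g(1) = mex{} = 0
g(2) = mex{0} = 1
g(3) = mex{0} = 1
g(4) = mex{1} = 0
g(5) = mex{1} = 0
g(6) = mex{0} = 1
g(7) = mex{0} = 1
So g(7) = 1.
By the Sprague-Grundy theorem, the Grundy value of a sum of independent games is the XOR of the component values.
Combined value = 0 XOR 0 XOR 2 XOR 1 = 3.

3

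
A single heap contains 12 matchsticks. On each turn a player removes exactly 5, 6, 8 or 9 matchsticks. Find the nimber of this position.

2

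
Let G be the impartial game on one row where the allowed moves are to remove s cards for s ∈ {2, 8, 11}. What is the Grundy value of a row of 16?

Compute g(0), g(1), … for moves {2, 8, 11}:
k:     0  1  2  3  4  5  6  7  8  9 10 11 12 13 14 15 16
g(k):  0  0  1  1  0  0  1  1  2  2  0  3  1  2  0  3  1
So g(16) = 1.

1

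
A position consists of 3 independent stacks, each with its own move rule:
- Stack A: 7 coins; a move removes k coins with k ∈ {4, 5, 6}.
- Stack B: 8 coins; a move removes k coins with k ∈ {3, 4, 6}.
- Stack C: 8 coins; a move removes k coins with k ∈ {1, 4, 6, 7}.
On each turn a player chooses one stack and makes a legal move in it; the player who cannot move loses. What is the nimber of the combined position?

0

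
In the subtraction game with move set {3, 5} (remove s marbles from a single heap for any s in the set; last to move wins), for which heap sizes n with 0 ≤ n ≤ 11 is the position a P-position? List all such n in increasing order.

0, 1, 2, 8, 9, 10

Build the Grundy sequence with g(k) = mex{g(k−s) : s ∈ {3, 5}, s ≤ k}:
k:     0  1  2  3  4  5  6  7  8  9 10 11
g(k):  0  0  0  1  1  1  2  2  0  0  0  1
The P-positions (g = 0) in 0..11 are 0, 1, 2, 8, 9, 10.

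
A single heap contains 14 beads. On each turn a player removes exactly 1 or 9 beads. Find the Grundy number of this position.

0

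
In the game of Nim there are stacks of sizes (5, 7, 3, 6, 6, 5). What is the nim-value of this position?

4

Nim-sum: 5 XOR 7 XOR 3 XOR 6 XOR 6 XOR 5 = 4.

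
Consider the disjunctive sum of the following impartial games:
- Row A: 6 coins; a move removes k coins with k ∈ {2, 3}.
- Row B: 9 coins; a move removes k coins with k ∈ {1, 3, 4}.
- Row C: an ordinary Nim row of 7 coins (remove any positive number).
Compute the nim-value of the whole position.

For row A, compute g(0), g(1), … with moves {2, 3}:
k:     0  1  2  3  4  5  6
g(k):  0  0  1  1  2  0  0
So g(6) = 0.
Build the Grundy sequence for row B with g(k) = mex{g(k−s) : s ∈ {1, 3, 4}, s ≤ k}:
k:     0  1  2  3  4  5  6  7  8  9
g(k):  0  1  0  1  2  3  2  0  1  0
So g(9) = 0.
Row C is a plain Nim row of size 7, so its Grundy value is 7.
The value of a disjunctive sum is the nim-sum of the parts.
Combined value = 0 XOR 0 XOR 7 = 7.

7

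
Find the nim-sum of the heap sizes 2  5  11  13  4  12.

9

Write each in binary and XOR column by column:
  0010  (2)
  0101  (5)
  1011  (11)
  1101  (13)
  0100  (4)
  1100  (12)
  ----
  1001  (9)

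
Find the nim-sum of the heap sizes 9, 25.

Compute the nim-sum pairwise:
9 ⊕ 25 = 16

16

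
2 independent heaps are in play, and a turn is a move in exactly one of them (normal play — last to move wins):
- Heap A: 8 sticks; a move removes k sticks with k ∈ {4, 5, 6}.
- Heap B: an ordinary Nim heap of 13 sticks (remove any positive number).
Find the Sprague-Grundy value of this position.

15

Build the Grundy sequence for heap A with g(k) = mex{g(k−s) : s ∈ {4, 5, 6}, s ≤ k}:
g(0) = mex{} = 0
g(1) = mex{} = 0
g(2) = mex{} = 0
g(3) = mex{} = 0
g(4) = mex{0} = 1
g(5) = mex{0} = 1
g(6) = mex{0} = 1
g(7) = mex{0} = 1
g(8) = mex{0,1} = 2
So g(8) = 2.
Heap B is a plain Nim heap of size 13, so its Grundy value is 13.
By the Sprague-Grundy theorem, the Grundy value of a sum of independent games is the XOR of the component values.
Combined value = 2 ⊕ 13 = 15.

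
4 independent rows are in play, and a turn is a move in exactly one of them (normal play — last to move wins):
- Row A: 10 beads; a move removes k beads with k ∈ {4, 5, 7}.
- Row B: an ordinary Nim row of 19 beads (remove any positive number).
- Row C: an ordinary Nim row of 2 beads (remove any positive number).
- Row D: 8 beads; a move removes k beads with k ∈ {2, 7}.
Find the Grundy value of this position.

Build the Grundy sequence for row A with g(k) = mex{g(k−s) : s ∈ {4, 5, 7}, s ≤ k}:
g(0) = mex{} = 0
g(1) = mex{} = 0
g(2) = mex{} = 0
g(3) = mex{} = 0
g(4) = mex{0} = 1
g(5) = mex{0} = 1
g(6) = mex{0} = 1
g(7) = mex{0} = 1
g(8) = mex{0,1} = 2
g(9) = mex{0,1} = 2
g(10) = mex{0,1} = 2
So g(10) = 2.
Row B is a plain Nim row of size 19, so its Grundy value is 19.
Row C is a plain Nim row of size 2, so its Grundy value is 2.
Build the Grundy sequence for row D with g(k) = mex{g(k−s) : s ∈ {2, 7}, s ≤ k}:
k:     0  1  2  3  4  5  6  7  8
g(k):  0  0  1  1  0  0  1  1  2
So g(8) = 2.
By the Sprague-Grundy theorem, the Grundy value of a sum of independent games is the XOR of the component values.
Combined value = 2 XOR 19 XOR 2 XOR 2 = 17.

17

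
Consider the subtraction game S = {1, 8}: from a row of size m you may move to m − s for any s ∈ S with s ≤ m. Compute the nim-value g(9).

Grundy values for subtraction set {1, 8}:
k:     0  1  2  3  4  5  6  7  8  9
g(k):  0  1  0  1  0  1  0  1  2  0
So g(9) = 0.

0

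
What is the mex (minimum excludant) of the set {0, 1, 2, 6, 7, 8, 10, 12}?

3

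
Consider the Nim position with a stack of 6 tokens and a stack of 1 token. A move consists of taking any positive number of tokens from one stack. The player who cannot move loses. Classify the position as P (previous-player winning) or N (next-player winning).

Nim-sum: 6 ⊕ 1 = 7.
The nim-sum is 7 ≠ 0, so this is an N-position: the player to move can win.

N-position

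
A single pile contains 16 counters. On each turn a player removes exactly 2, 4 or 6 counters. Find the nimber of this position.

Build the Grundy sequence with g(k) = mex{g(k−s) : s ∈ {2, 4, 6}, s ≤ k}:
k:     0  1  2  3  4  5  6  7  8  9 10 11 12 13 14 15 16
g(k):  0  0  1  1  2  2  3  3  0  0  1  1  2  2  3  3  0
So g(16) = 0.

0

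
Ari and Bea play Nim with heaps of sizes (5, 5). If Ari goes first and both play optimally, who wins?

Bea wins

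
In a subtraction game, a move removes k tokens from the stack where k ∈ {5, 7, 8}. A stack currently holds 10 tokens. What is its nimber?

2

Compute g(0), g(1), … for moves {5, 7, 8}:
g(0) = mex{} = 0
g(1) = mex{} = 0
g(2) = mex{} = 0
g(3) = mex{} = 0
g(4) = mex{} = 0
g(5) = mex{0} = 1
g(6) = mex{0} = 1
g(7) = mex{0} = 1
g(8) = mex{0} = 1
g(9) = mex{0} = 1
g(10) = mex{0,1} = 2
So g(10) = 2.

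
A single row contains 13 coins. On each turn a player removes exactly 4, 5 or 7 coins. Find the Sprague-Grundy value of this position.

0

Grundy values for subtraction set {4, 5, 7}:
g(0) = mex{} = 0
g(1) = mex{} = 0
g(2) = mex{} = 0
g(3) = mex{} = 0
g(4) = mex{0} = 1
g(5) = mex{0} = 1
g(6) = mex{0} = 1
g(7) = mex{0} = 1
g(8) = mex{0,1} = 2
g(9) = mex{0,1} = 2
g(10) = mex{0,1} = 2
g(11) = mex{1} = 0
g(12) = mex{1,2} = 0
g(13) = mex{1,2} = 0
So g(13) = 0.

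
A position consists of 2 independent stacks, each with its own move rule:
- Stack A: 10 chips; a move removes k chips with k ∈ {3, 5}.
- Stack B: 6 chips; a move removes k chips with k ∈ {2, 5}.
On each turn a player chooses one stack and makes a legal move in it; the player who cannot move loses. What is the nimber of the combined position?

For stack A, compute g(0), g(1), … with moves {3, 5}:
g(0) = mex{} = 0
g(1) = mex{} = 0
g(2) = mex{} = 0
g(3) = mex{0} = 1
g(4) = mex{0} = 1
g(5) = mex{0} = 1
g(6) = mex{0,1} = 2
g(7) = mex{0,1} = 2
g(8) = mex{1} = 0
g(9) = mex{1,2} = 0
g(10) = mex{1,2} = 0
So g(10) = 0.
Build the Grundy sequence for stack B with g(k) = mex{g(k−s) : s ∈ {2, 5}, s ≤ k}:
g(0) = mex{} = 0
g(1) = mex{} = 0
g(2) = mex{0} = 1
g(3) = mex{0} = 1
g(4) = mex{1} = 0
g(5) = mex{0,1} = 2
g(6) = mex{0} = 1
So g(6) = 1.
The value of a disjunctive sum is the nim-sum of the parts.
Combined value = 0 XOR 1 = 1.

1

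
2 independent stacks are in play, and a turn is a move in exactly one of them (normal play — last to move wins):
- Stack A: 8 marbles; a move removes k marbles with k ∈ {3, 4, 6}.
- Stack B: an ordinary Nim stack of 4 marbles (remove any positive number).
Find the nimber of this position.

6

Grundy values for stack A (subtraction set {3, 4, 6}):
g(0) = mex{} = 0
g(1) = mex{} = 0
g(2) = mex{} = 0
g(3) = mex{0} = 1
g(4) = mex{0} = 1
g(5) = mex{0} = 1
g(6) = mex{0,1} = 2
g(7) = mex{0,1} = 2
g(8) = mex{0,1} = 2
So g(8) = 2.
Stack B is a plain Nim stack of size 4, so its Grundy value is 4.
The value of a disjunctive sum is the nim-sum of the parts.
Combined value = 2 XOR 4 = 6.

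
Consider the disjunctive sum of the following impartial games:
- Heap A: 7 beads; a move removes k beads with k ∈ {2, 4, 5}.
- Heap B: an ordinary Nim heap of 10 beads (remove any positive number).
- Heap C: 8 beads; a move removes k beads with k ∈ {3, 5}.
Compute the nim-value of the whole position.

10

Grundy values for heap A (subtraction set {2, 4, 5}):
k:     0  1  2  3  4  5  6  7
g(k):  0  0  1  1  2  2  3  0
So g(7) = 0.
Heap B is a plain Nim heap of size 10, so its Grundy value is 10.
For heap C, compute g(0), g(1), … with moves {3, 5}:
k:     0  1  2  3  4  5  6  7  8
g(k):  0  0  0  1  1  1  2  2  0
So g(8) = 0.
The value of a disjunctive sum is the nim-sum of the parts.
Combined value = 0 ⊕ 10 ⊕ 0 = 10.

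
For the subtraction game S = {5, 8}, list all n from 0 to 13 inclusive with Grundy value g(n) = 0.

Grundy values for subtraction set {5, 8}:
k:     0  1  2  3  4  5  6  7  8  9 10 11 12 13
g(k):  0  0  0  0  0  1  1  1  1  1  2  2  2  0
The P-positions (g = 0) in 0..13 are 0, 1, 2, 3, 4, 13.

0, 1, 2, 3, 4, 13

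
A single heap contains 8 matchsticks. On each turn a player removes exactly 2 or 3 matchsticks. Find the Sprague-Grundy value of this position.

1

Build the Grundy sequence with g(k) = mex{g(k−s) : s ∈ {2, 3}, s ≤ k}:
k:     0  1  2  3  4  5  6  7  8
g(k):  0  0  1  1  2  0  0  1  1
So g(8) = 1.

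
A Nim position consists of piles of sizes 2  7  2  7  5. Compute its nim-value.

5

Write each in binary and XOR column by column:
  010  (2)
  111  (7)
  010  (2)
  111  (7)
  101  (5)
  ---
  101  (5)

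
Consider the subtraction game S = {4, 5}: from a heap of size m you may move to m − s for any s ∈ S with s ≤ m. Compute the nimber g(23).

1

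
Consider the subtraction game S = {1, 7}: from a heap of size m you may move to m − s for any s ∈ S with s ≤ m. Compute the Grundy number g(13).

1

Compute g(0), g(1), … for moves {1, 7}:
g(0) = mex{} = 0
g(1) = mex{0} = 1
g(2) = mex{1} = 0
g(3) = mex{0} = 1
g(4) = mex{1} = 0
g(5) = mex{0} = 1
g(6) = mex{1} = 0
g(7) = mex{0} = 1
g(8) = mex{1} = 0
g(9) = mex{0} = 1
g(10) = mex{1} = 0
g(11) = mex{0} = 1
g(12) = mex{1} = 0
g(13) = mex{0} = 1
So g(13) = 1.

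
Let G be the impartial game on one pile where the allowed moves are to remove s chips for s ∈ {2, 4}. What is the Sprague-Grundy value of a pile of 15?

Build the Grundy sequence with g(k) = mex{g(k−s) : s ∈ {2, 4}, s ≤ k}:
k:     0  1  2  3  4  5  6  7  8  9 10 11 12 13 14 15
g(k):  0  0  1  1  2  2  0  0  1  1  2  2  0  0  1  1
So g(15) = 1.

1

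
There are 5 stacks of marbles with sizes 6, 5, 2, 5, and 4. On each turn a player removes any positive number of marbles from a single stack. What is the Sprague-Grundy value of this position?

0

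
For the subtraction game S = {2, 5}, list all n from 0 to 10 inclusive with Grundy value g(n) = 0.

0, 1, 4, 7, 8

Build the Grundy sequence with g(k) = mex{g(k−s) : s ∈ {2, 5}, s ≤ k}:
g(0) = mex{} = 0
g(1) = mex{} = 0
g(2) = mex{0} = 1
g(3) = mex{0} = 1
g(4) = mex{1} = 0
g(5) = mex{0,1} = 2
g(6) = mex{0} = 1
g(7) = mex{1,2} = 0
g(8) = mex{1} = 0
g(9) = mex{0} = 1
g(10) = mex{0,2} = 1
The P-positions (g = 0) in 0..10 are 0, 1, 4, 7, 8.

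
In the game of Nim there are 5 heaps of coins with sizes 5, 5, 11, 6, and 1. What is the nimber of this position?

12

Nim-sum: 5 ⊕ 5 ⊕ 11 ⊕ 6 ⊕ 1 = 12.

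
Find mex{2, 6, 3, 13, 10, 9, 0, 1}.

4

The values 0, 1, 2, 3 are all present; 4 is the first non-negative integer missing from the set.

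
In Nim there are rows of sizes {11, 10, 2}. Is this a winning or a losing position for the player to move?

Winning position

Bitwise XOR of the heap sizes:
  1011  (11)
  1010  (10)
  0010  (2)
  ----
  0011  (3)
The nim-sum is 3 ≠ 0, so this is an N-position: the player to move can win.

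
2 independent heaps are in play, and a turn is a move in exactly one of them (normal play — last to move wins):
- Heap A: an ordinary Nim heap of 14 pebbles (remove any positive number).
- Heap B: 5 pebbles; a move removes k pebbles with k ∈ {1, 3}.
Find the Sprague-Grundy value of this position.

15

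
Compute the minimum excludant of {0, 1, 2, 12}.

3

The values 0, 1, 2 are all present; 3 is the first non-negative integer missing from the set.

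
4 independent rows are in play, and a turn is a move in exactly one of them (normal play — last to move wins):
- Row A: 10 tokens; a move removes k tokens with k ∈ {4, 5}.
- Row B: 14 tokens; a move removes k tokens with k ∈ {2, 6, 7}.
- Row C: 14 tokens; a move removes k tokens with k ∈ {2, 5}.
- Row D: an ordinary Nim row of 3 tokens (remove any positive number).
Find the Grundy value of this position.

For row A, compute g(0), g(1), … with moves {4, 5}:
g(0) = mex{} = 0
g(1) = mex{} = 0
g(2) = mex{} = 0
g(3) = mex{} = 0
g(4) = mex{0} = 1
g(5) = mex{0} = 1
g(6) = mex{0} = 1
g(7) = mex{0} = 1
g(8) = mex{0,1} = 2
g(9) = mex{1} = 0
g(10) = mex{1} = 0
So g(10) = 0.
For row B, compute g(0), g(1), … with moves {2, 6, 7}:
g(0) = mex{} = 0
g(1) = mex{} = 0
g(2) = mex{0} = 1
g(3) = mex{0} = 1
g(4) = mex{1} = 0
g(5) = mex{1} = 0
g(6) = mex{0} = 1
g(7) = mex{0} = 1
g(8) = mex{0,1} = 2
g(9) = mex{1} = 0
g(10) = mex{0,1,2} = 3
g(11) = mex{0} = 1
g(12) = mex{0,1,3} = 2
g(13) = mex{1} = 0
g(14) = mex{1,2} = 0
So g(14) = 0.
For row C, compute g(0), g(1), … with moves {2, 5}:
g(0) = mex{} = 0
g(1) = mex{} = 0
g(2) = mex{0} = 1
g(3) = mex{0} = 1
g(4) = mex{1} = 0
g(5) = mex{0,1} = 2
g(6) = mex{0} = 1
g(7) = mex{1,2} = 0
g(8) = mex{1} = 0
g(9) = mex{0} = 1
g(10) = mex{0,2} = 1
g(11) = mex{1} = 0
g(12) = mex{0,1} = 2
g(13) = mex{0} = 1
g(14) = mex{1,2} = 0
So g(14) = 0.
Row D is a plain Nim row of size 3, so its Grundy value is 3.
The value of a disjunctive sum is the nim-sum of the parts.
Combined value = 0 ⊕ 0 ⊕ 0 ⊕ 3 = 3.

3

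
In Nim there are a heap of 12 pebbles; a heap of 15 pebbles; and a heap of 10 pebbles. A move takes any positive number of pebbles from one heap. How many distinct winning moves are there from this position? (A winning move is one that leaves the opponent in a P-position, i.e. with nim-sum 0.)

Compute the nim-sum pairwise:
12 XOR 15 = 3
3 XOR 10 = 9
The overall nim-sum is X = 9. A heap of size p has a winning move iff p XOR X < p (reduce it to p XOR X).
  12: 12 XOR 9 = 5 < 12 — winning move (to 5).
  15: 15 XOR 9 = 6 < 15 — winning move (to 6).
  10: 10 XOR 9 = 3 < 10 — winning move (to 3).
That gives 3 winning moves.

3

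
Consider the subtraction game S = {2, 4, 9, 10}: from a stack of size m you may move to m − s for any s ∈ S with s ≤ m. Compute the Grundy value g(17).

2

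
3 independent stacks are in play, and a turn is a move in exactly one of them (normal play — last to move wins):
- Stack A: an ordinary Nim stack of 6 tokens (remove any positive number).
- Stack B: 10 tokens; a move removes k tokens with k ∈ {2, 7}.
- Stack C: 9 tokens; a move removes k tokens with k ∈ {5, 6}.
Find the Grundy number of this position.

Stack A is a plain Nim stack of size 6, so its Grundy value is 6.
Build the Grundy sequence for stack B with g(k) = mex{g(k−s) : s ∈ {2, 7}, s ≤ k}:
g(0) = mex{} = 0
g(1) = mex{} = 0
g(2) = mex{0} = 1
g(3) = mex{0} = 1
g(4) = mex{1} = 0
g(5) = mex{1} = 0
g(6) = mex{0} = 1
g(7) = mex{0} = 1
g(8) = mex{0,1} = 2
g(9) = mex{1} = 0
g(10) = mex{1,2} = 0
So g(10) = 0.
Build the Grundy sequence for stack C with g(k) = mex{g(k−s) : s ∈ {5, 6}, s ≤ k}:
k:     0  1  2  3  4  5  6  7  8  9
g(k):  0  0  0  0  0  1  1  1  1  1
So g(9) = 1.
By the Sprague-Grundy theorem, the Grundy value of a sum of independent games is the XOR of the component values.
Combined value = 6 ⊕ 0 ⊕ 1 = 7.

7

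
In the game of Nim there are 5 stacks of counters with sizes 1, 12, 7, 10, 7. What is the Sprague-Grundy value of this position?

7

Write each in binary and XOR column by column:
  0001  (1)
  1100  (12)
  0111  (7)
  1010  (10)
  0111  (7)
  ----
  0111  (7)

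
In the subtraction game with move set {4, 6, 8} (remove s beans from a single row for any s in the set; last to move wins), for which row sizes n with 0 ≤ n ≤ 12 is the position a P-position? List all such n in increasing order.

0, 1, 2, 3, 12

Compute g(0), g(1), … for moves {4, 6, 8}:
k:     0  1  2  3  4  5  6  7  8  9 10 11 12
g(k):  0  0  0  0  1  1  1  1  2  2  2  2  0
The P-positions (g = 0) in 0..12 are 0, 1, 2, 3, 12.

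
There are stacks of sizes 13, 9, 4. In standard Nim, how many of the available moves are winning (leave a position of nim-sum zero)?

0

Nim-sum: 13 XOR 9 XOR 4 = 0.
The nim-sum is already 0, so every move leaves a nonzero nim-sum — there are no winning moves.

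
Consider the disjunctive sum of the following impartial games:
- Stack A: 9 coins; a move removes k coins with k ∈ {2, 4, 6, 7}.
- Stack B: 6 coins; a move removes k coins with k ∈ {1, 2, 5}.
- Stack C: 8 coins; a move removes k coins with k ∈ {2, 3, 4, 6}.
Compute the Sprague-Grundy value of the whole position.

Build the Grundy sequence for stack A with g(k) = mex{g(k−s) : s ∈ {2, 4, 6, 7}, s ≤ k}:
k:     0  1  2  3  4  5  6  7  8  9
g(k):  0  0  1  1  2  2  3  3  4  0
So g(9) = 0.
For stack B, compute g(0), g(1), … with moves {1, 2, 5}:
g(0) = mex{} = 0
g(1) = mex{0} = 1
g(2) = mex{0,1} = 2
g(3) = mex{1,2} = 0
g(4) = mex{0,2} = 1
g(5) = mex{0,1} = 2
g(6) = mex{1,2} = 0
So g(6) = 0.
For stack C, compute g(0), g(1), … with moves {2, 3, 4, 6}:
k:     0  1  2  3  4  5  6  7  8
g(k):  0  0  1  1  2  2  3  3  0
So g(8) = 0.
The value of a disjunctive sum is the nim-sum of the parts.
Combined value = 0 ⊕ 0 ⊕ 0 = 0.

0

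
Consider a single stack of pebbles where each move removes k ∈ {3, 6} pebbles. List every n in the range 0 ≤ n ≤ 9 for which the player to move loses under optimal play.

0, 1, 2, 9

Build the Grundy sequence with g(k) = mex{g(k−s) : s ∈ {3, 6}, s ≤ k}:
k:     0  1  2  3  4  5  6  7  8  9
g(k):  0  0  0  1  1  1  2  2  2  0
The P-positions (g = 0) in 0..9 are 0, 1, 2, 9.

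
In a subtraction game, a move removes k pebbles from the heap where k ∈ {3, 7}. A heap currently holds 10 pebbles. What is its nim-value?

Grundy values for subtraction set {3, 7}:
g(0) = mex{} = 0
g(1) = mex{} = 0
g(2) = mex{} = 0
g(3) = mex{0} = 1
g(4) = mex{0} = 1
g(5) = mex{0} = 1
g(6) = mex{1} = 0
g(7) = mex{0,1} = 2
g(8) = mex{0,1} = 2
g(9) = mex{0} = 1
g(10) = mex{1,2} = 0
So g(10) = 0.

0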